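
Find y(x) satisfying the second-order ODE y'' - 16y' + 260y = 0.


Characteristic equation: r² - 16r + 260 = 0.
Discriminant is negative; roots r = 8 ± 14i (complex conjugate pair).
General solution uses e^(α x)(C₁ cos(β x) + C₂ sin(β x)): y = e^(8x)(C₁cos(14x) + C₂sin(14x)).


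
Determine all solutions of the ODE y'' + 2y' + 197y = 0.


Characteristic equation: r² + 2r + 197 = 0.
Discriminant is negative; roots r = -1 ± 14i (complex conjugate pair).
General solution uses e^(α x)(C₁ cos(β x) + C₂ sin(β x)): y = e^(-x)(C₁cos(14x) + C₂sin(14x)).


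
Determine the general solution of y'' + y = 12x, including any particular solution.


Homogeneous: r² + 1 = 0 ⇒ r = ±1i, y_h = C₁cos(x) + C₂sin(x).
Polynomial forcing; try y_p = Ax + B. Then y_p'' + 1 y_p = 1(Ax + B) = 12x, so B = 0 and A = 12.
General solution: y = C₁cos(x) + C₂sin(x) + 12x.


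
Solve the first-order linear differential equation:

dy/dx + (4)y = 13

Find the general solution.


P(x) = 4, Q(x) = 13; integrating factor μ = e^(4x).
(μ y)' = 13e^(4x) ⇒ μ y = (13/4)e^(4x) + C.
Divide by μ: y = 13/4 + Ce^(-4x).


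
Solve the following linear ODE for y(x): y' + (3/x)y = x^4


P(x) = 3/x ⇒ μ = x^3.
(x^3 y)' = x^7 ⇒ x^3 y = x^8/(8) + C.
Solve for y: y = (1/8)x^5 + C/x^3.


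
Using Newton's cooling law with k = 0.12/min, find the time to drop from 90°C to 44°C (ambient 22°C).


From T(t) = T_a + (T₀ - T_a)e^(-kt), set T(t) = 44:
(44 - 22) / (90 - 22) = e^(-0.12t), so t = -ln(0.324)/0.12 ≈ 9.4 minutes.


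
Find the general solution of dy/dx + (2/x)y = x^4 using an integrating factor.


P(x) = 2/x ⇒ μ = x^2.
(x^2 y)' = x^2·x^4 = x^6.
Integrate: x^2 y = x^7/(7) + C.
Solve for y: y = (1/7)x^5 + C/x^2.


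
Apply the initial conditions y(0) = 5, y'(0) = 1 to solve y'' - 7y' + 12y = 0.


Characteristic roots of r² - 7r + 12 = 0 are 4, 3.
General solution y = c₁ e^(4x) + c₂ e^(3x).
Apply y(0) = 5: c₁ + c₂ = 5. Apply y'(0) = 1: 4 c₁ + 3 c₂ = 1.
Solve: c₁ = -14, c₂ = 19.
Particular solution: y = -14e^(4x) + 19e^(3x).


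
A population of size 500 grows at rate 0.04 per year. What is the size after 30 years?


The ODE dP/dt = 0.04P has solution P(t) = P(0)e^(0.04t).
Substitute P(0) = 500 and t = 30: P(30) = 500 e^(1.20) ≈ 1660.


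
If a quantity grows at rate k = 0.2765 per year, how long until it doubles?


Exponential growth: P(t) = P₀ e^(0.2765t). Set P(t)/P₀ = 2: e^(0.2765t) = 2.
Solve: t = ln(2)/0.2765 ≈ 2.51 years.


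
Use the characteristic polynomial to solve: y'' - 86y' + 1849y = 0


Characteristic equation: r² - 86r + 1849 = 0, i.e. (r - 43)² = 0.
Repeated root r = 43; include an x factor for the second linearly independent solution.
General solution: y = (C₁ + C₂x)e^(43x).


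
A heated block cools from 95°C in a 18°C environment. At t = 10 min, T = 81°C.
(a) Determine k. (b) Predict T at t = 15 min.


Newton's law: T(t) = T_a + (T₀ - T_a)e^(-kt).
(a) Use T(10) = 81: (81 - 18)/(95 - 18) = e^(-k·10), so k = -ln(0.818)/10 ≈ 0.0201.
(b) Apply k to t = 15: T(15) = 18 + (77)e^(-0.301) ≈ 75.0°C.


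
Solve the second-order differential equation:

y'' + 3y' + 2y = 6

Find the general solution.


Characteristic roots of r² + 3r + 2 = 0 are -1, -2.
y_h = C₁e^(-x) + C₂e^(-2x).
Constant forcing; try y_p = A. Then 2A = 6 ⇒ A = 3.
General solution: y = C₁e^(-x) + C₂e^(-2x) + 3.


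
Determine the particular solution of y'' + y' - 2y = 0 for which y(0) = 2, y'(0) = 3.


Characteristic roots of r² + r - 2 = 0 are 1, -2.
General solution y = c₁ e^(x) + c₂ e^(-2x).
Apply y(0) = 2: c₁ + c₂ = 2. Apply y'(0) = 3: 1 c₁ - 2 c₂ = 3.
Solve: c₁ = 7/3, c₂ = -1/3.
Particular solution: y = (7/3)e^(x) - (1/3)e^(-2x).


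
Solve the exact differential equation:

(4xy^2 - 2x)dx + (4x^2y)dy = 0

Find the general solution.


Check exactness: ∂M/∂y = 8xy and ∂N/∂x = 8xy; equal, so the equation is exact.
Integrate M with respect to x (treating y as constant): ∫M dx = 2x^2y^2 - x^2 + h(y).
Differentiate w.r.t. y and set equal to N: all terms match, so h'(y) = 0 and h is a constant absorbed into C.
General solution: 2x^2y^2 - x^2 = C.


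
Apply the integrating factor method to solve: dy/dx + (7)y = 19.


P(x) = 7, Q(x) = 19; integrating factor μ = e^(7x).
(μ y)' = 19e^(7x) ⇒ μ y = (19/7)e^(7x) + C.
Divide by μ: y = 19/7 + Ce^(-7x).


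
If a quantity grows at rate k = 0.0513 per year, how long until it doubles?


Exponential growth: P(t) = P₀ e^(0.0513t). Set P(t)/P₀ = 2: e^(0.0513t) = 2.
Solve: t = ln(2)/0.0513 ≈ 13.51 years.


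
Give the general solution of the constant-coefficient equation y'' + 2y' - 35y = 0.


Characteristic equation: r² + 2r - 35 = 0.
Factor: (r + 7)(r - 5) = 0 ⇒ r = -7, 5 (distinct real).
General solution: y = C₁e^(-7x) + C₂e^(5x).


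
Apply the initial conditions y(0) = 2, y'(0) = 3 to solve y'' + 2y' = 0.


Characteristic roots of r² + 2r = 0 are -2, 0.
General solution y = c₁ e^(-2x) + c₂.
Apply y(0) = 2: c₁ + c₂ = 2. Apply y'(0) = 3: -2 c₁ + 0 c₂ = 3.
Solve: c₁ = -3/2, c₂ = 7/2.
Particular solution: y = -(3/2)e^(-2x) + 7/2.


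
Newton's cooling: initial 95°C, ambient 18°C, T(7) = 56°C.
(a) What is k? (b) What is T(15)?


Newton's law: T(t) = T_a + (T₀ - T_a)e^(-kt).
(a) Use T(7) = 56: (56 - 18)/(95 - 18) = e^(-k·7), so k = -ln(0.494)/7 ≈ 0.1009.
(b) Apply k to t = 15: T(15) = 18 + (77)e^(-1.513) ≈ 35.0°C.


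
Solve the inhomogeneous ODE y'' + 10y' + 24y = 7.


Characteristic roots of r² + 10r + 24 = 0 are -6, -4.
y_h = C₁e^(-6x) + C₂e^(-4x).
Constant forcing; try y_p = A. Then 24A = 7 ⇒ A = 7/24.
General solution: y = C₁e^(-6x) + C₂e^(-4x) + 7/24.


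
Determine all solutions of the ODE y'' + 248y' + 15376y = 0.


Characteristic equation: r² + 248r + 15376 = 0, i.e. (r + 124)² = 0.
Repeated root r = -124; include an x factor for the second linearly independent solution.
General solution: y = (C₁ + C₂x)e^(-124x).


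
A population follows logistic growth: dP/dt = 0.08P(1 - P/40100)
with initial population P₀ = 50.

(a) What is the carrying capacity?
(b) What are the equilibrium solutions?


Logistic ODE dP/dt = 0.08P(1 - P/40100) has equilibria where dP/dt = 0, i.e. P = 0 or P = 40100.
The coefficient (1 - P/K) = 0 when P = K, identifying K = 40100 as the carrying capacity.
(a) K = 40100; (b) equilibria P = 0 and P = 40100.


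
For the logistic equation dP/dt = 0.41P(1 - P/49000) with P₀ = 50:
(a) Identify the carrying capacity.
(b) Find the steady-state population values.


Logistic ODE dP/dt = 0.41P(1 - P/49000) has equilibria where dP/dt = 0, i.e. P = 0 or P = 49000.
The coefficient (1 - P/K) = 0 when P = K, identifying K = 49000 as the carrying capacity.
(a) K = 49000; (b) equilibria P = 0 and P = 49000.


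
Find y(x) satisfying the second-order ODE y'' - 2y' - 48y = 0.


Characteristic equation: r² - 2r - 48 = 0.
Factor: (r + 6)(r - 8) = 0 ⇒ r = -6, 8 (distinct real).
General solution: y = C₁e^(-6x) + C₂e^(8x).


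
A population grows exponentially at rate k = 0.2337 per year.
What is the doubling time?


Exponential growth: P(t) = P₀ e^(0.2337t). Set P(t)/P₀ = 2: e^(0.2337t) = 2.
Solve: t = ln(2)/0.2337 ≈ 2.97 years.


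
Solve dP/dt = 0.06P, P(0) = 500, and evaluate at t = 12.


The ODE dP/dt = 0.06P has solution P(t) = P(0)e^(0.06t).
Substitute P(0) = 500 and t = 12: P(12) = 500 e^(0.72) ≈ 1027.


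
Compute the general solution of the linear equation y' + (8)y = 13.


P(x) = 8, Q(x) = 13; integrating factor μ = e^(8x).
(μ y)' = 13e^(8x) ⇒ μ y = (13/8)e^(8x) + C.
Divide by μ: y = 13/8 + Ce^(-8x).


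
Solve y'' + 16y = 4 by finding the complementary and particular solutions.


Homogeneous part: r² + 16 = 0 ⇒ r = ±4i, so y_h = C₁cos(4x) + C₂sin(4x).
Try constant y_p = A; plug in: 16A = 4 ⇒ A = 1/4.
General solution: y = C₁cos(4x) + C₂sin(4x) + 1/4.


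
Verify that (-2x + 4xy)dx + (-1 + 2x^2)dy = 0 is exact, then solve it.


Check exactness: ∂M/∂y = 4x and ∂N/∂x = 4x; equal, so the equation is exact.
Integrate M with respect to x (treating y as constant): ∫M dx = -x^2 + 2x^2y + h(y).
Differentiate w.r.t. y and set equal to N: the x-dependent terms already match, leaving h'(y) = -1. Integrate: h(y) = -y.
So F(x,y) = -y - x^2 + 2x^2y.
General solution: -y - x^2 + 2x^2y = C.


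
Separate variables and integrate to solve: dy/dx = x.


Integrate both sides with respect to x: y = ∫ x dx = (1/2)x^2 + C.


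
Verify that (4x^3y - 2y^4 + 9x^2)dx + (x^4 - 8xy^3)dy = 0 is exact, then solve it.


Check exactness: ∂M/∂y = 4x^3 - 8y^3 and ∂N/∂x = 4x^3 - 8y^3; equal, so the equation is exact.
Integrate M with respect to x (treating y as constant): ∫M dx = x^4y - 2xy^4 + 3x^3 + h(y).
Differentiate w.r.t. y and set equal to N: all terms match, so h'(y) = 0 and h is a constant absorbed into C.
General solution: x^4y - 2xy^4 + 3x^3 = C.


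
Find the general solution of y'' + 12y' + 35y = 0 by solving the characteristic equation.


Characteristic equation: r² + 12r + 35 = 0.
Factor: (r + 7)(r + 5) = 0 ⇒ r = -7, -5 (distinct real).
General solution: y = C₁e^(-7x) + C₂e^(-5x).


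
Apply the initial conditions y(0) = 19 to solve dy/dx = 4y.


General solution of y' = 4y is y = Ce^(4x).
Apply y(0) = 19: C = 19.
Particular solution: y = 19e^(4x).


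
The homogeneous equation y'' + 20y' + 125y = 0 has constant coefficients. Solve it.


Characteristic equation: r² + 20r + 125 = 0.
Discriminant is negative; roots r = -10 ± 5i (complex conjugate pair).
General solution uses e^(α x)(C₁ cos(β x) + C₂ sin(β x)): y = e^(-10x)(C₁cos(5x) + C₂sin(5x)).


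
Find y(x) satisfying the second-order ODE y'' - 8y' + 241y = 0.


Characteristic equation: r² - 8r + 241 = 0.
Discriminant is negative; roots r = 4 ± 15i (complex conjugate pair).
General solution uses e^(α x)(C₁ cos(β x) + C₂ sin(β x)): y = e^(4x)(C₁cos(15x) + C₂sin(15x)).


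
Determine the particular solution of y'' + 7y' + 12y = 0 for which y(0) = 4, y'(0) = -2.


Characteristic roots of r² + 7r + 12 = 0 are -3, -4.
General solution y = c₁ e^(-3x) + c₂ e^(-4x).
Apply y(0) = 4: c₁ + c₂ = 4. Apply y'(0) = -2: -3 c₁ - 4 c₂ = -2.
Solve: c₁ = 14, c₂ = -10.
Particular solution: y = 14e^(-3x) - 10e^(-4x).


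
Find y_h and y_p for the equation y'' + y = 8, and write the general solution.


Homogeneous part: r² + 1 = 0 ⇒ r = ±1i, so y_h = C₁cos(x) + C₂sin(x).
Try constant y_p = A; plug in: 1A = 8 ⇒ A = 8.
General solution: y = C₁cos(x) + C₂sin(x) + 8.


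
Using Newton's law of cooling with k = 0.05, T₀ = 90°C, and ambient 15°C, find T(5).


Newton's law: dT/dt = -k(T - T_a) has solution T(t) = T_a + (T₀ - T_a)e^(-kt).
Plug in T_a = 15, T₀ = 90, k = 0.05, t = 5: T(5) = 15 + (75)e^(-0.25) ≈ 73.4°C.


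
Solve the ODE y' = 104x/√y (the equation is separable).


Separate: √y dy = 104x dx.
Integrate: (2/3)y^(3/2) = 52x² + C.


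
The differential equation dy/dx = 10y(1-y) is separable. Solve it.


Separate: dy/[y(1-y)] = 10 dx.
Partial fractions: 1/[y(1-y)] = 1/y + 1/(1-y).
Integrate: ln|y/(1-y)| = 10x + C₀.
Solve for y: y = 1/(1 + Ce^(-10x)).


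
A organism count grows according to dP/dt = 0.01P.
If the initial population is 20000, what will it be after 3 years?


The ODE dP/dt = 0.01P has solution P(t) = P(0)e^(0.01t).
Substitute P(0) = 20000 and t = 3: P(3) = 20000 e^(0.03) ≈ 20609.


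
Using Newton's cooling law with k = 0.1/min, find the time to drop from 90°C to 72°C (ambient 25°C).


From T(t) = T_a + (T₀ - T_a)e^(-kt), set T(t) = 72:
(72 - 25) / (90 - 25) = e^(-0.1t), so t = -ln(0.723)/0.1 ≈ 3.2 minutes.


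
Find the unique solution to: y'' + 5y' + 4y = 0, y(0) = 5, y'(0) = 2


Characteristic roots of r² + 5r + 4 = 0 are -4, -1.
General solution y = c₁ e^(-4x) + c₂ e^(-x).
Apply y(0) = 5: c₁ + c₂ = 5. Apply y'(0) = 2: -4 c₁ - 1 c₂ = 2.
Solve: c₁ = -7/3, c₂ = 22/3.
Particular solution: y = -(7/3)e^(-4x) + (22/3)e^(-x).


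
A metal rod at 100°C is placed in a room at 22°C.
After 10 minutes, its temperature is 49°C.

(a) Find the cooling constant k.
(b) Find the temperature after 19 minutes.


Newton's law: T(t) = T_a + (T₀ - T_a)e^(-kt).
(a) Use T(10) = 49: (49 - 22)/(100 - 22) = e^(-k·10), so k = -ln(0.346)/10 ≈ 0.1061.
(b) Apply k to t = 19: T(19) = 22 + (78)e^(-2.016) ≈ 32.4°C.


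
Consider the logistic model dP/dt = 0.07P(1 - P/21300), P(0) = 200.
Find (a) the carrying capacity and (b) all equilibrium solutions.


Logistic ODE dP/dt = 0.07P(1 - P/21300) has equilibria where dP/dt = 0, i.e. P = 0 or P = 21300.
The coefficient (1 - P/K) = 0 when P = K, identifying K = 21300 as the carrying capacity.
(a) K = 21300; (b) equilibria P = 0 and P = 21300.


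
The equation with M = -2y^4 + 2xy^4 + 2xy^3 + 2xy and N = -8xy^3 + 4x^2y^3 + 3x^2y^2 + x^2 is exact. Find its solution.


Check exactness: ∂M/∂y = -8y^3 + 8xy^3 + 6xy^2 + 2x and ∂N/∂x = -8y^3 + 8xy^3 + 6xy^2 + 2x; equal, so the equation is exact.
Integrate M with respect to x (treating y as constant): ∫M dx = -2xy^4 + x^2y^4 + x^2y^3 + x^2y + h(y).
Differentiate w.r.t. y and set equal to N: all terms match, so h'(y) = 0 and h is a constant absorbed into C.
General solution: -2xy^4 + x^2y^4 + x^2y^3 + x^2y = C.


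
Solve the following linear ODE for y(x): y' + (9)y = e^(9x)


P(x) = 9 ⇒ μ = e^(9x).
(μ y)' = e^(18x) ⇒ μ y = (1/18)e^(18x) + C.
Divide by μ: y = (1/18)e^(9x) + Ce^(-9x).


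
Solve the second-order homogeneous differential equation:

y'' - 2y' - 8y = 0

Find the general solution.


Characteristic equation: r² - 2r - 8 = 0.
Factor: (r + 2)(r - 4) = 0 ⇒ r = -2, 4 (distinct real).
General solution: y = C₁e^(-2x) + C₂e^(4x).


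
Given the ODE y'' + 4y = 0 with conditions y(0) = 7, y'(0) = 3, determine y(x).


Characteristic roots of r² + 4 = 0 are ±2i, so y = C₁cos(2x) + C₂sin(2x).
Apply y(0) = 7: C₁ = 7. Differentiate and apply y'(0) = 3: 2·C₂ = 3, so C₂ = 3/2.
Particular solution: y = 7cos(2x) + (3/2)sin(2x).


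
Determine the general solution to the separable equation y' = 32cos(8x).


g(y) = 1, so integrate directly: y = ∫ 32cos(8x) dx = 4sin(8x) + C.


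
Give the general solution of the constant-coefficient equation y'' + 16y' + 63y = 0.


Characteristic equation: r² + 16r + 63 = 0.
Factor: (r + 7)(r + 9) = 0 ⇒ r = -7, -9 (distinct real).
General solution: y = C₁e^(-7x) + C₂e^(-9x).


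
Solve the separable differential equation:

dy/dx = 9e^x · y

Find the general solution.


Separate variables: dy/y = 9e^x dx.
Integrate: ln|y| = 9e^x + C₀.
Exponentiate: y = Ce^(9e^x).


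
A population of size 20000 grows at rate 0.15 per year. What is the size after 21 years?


The ODE dP/dt = 0.15P has solution P(t) = P(0)e^(0.15t).
Substitute P(0) = 20000 and t = 21: P(21) = 20000 e^(3.15) ≈ 466721.


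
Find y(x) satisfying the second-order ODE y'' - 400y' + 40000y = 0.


Characteristic equation: r² - 400r + 40000 = 0, i.e. (r - 200)² = 0.
Repeated root r = 200; include an x factor for the second linearly independent solution.
General solution: y = (C₁ + C₂x)e^(200x).


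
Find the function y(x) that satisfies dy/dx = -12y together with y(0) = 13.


General solution of y' = -12y is y = Ce^(-12x).
Apply y(0) = 13: C = 13.
Particular solution: y = 13e^(-12x).


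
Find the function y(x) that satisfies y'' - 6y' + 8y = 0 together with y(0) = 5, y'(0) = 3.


Characteristic roots of r² - 6r + 8 = 0 are 2, 4.
General solution y = c₁ e^(2x) + c₂ e^(4x).
Apply y(0) = 5: c₁ + c₂ = 5. Apply y'(0) = 3: 2 c₁ + 4 c₂ = 3.
Solve: c₁ = 17/2, c₂ = -7/2.
Particular solution: y = (17/2)e^(2x) - (7/2)e^(4x).


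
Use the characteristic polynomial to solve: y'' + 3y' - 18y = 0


Characteristic equation: r² + 3r - 18 = 0.
Factor: (r - 3)(r + 6) = 0 ⇒ r = 3, -6 (distinct real).
General solution: y = C₁e^(3x) + C₂e^(-6x).


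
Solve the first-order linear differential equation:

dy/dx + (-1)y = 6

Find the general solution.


P(x) = -1 ⇒ μ = e^(-x).
(μ y)' = 6e^(-x) ⇒ μ y = -6e^(-x) + C.
Divide by μ: y = -6 + Ce^(x).


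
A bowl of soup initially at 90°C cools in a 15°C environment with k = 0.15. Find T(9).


Newton's law: dT/dt = -k(T - T_a) has solution T(t) = T_a + (T₀ - T_a)e^(-kt).
Plug in T_a = 15, T₀ = 90, k = 0.15, t = 9: T(9) = 15 + (75)e^(-1.35) ≈ 34.4°C.


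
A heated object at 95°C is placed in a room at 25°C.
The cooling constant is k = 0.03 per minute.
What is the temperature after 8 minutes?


Newton's law: dT/dt = -k(T - T_a) has solution T(t) = T_a + (T₀ - T_a)e^(-kt).
Plug in T_a = 25, T₀ = 95, k = 0.03, t = 8: T(8) = 25 + (70)e^(-0.24) ≈ 80.1°C.


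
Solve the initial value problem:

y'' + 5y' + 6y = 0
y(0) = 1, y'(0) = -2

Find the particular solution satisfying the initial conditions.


Characteristic roots of r² + 5r + 6 = 0 are -3, -2.
General solution y = c₁ e^(-3x) + c₂ e^(-2x).
Apply y(0) = 1: c₁ + c₂ = 1. Apply y'(0) = -2: -3 c₁ - 2 c₂ = -2.
Solve: c₁ = 0, c₂ = 1.
Particular solution: y = 0e^(-3x) + e^(-2x).


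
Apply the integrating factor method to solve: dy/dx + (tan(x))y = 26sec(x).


P(x) = tan(x) ⇒ μ = e^(∫tan(x)dx) = sec(x).
(sec(x) y)' = 26sec²(x) ⇒ sec(x) y = 26tan(x) + C.
Multiply by cos(x): y = 26sin(x) + C·cos(x).


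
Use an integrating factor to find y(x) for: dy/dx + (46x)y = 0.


P(x) = 46x ⇒ μ = e^(23x²).
Q(x) = 0 so μ y is constant: y = Ce^(-23x²).


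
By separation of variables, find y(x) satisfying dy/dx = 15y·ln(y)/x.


Separate: dy/[y ln(y)] = 15 dx/x.
Substitute u = ln(y): du/u = 15 dx/x.
Integrate: ln|ln(y)| = 15ln|x| + C₀, hence ln(y) = C·x^15.


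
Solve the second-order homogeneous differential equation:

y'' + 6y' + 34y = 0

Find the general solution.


Characteristic equation: r² + 6r + 34 = 0.
Discriminant is negative; roots r = -3 ± 5i (complex conjugate pair).
General solution uses e^(α x)(C₁ cos(β x) + C₂ sin(β x)): y = e^(-3x)(C₁cos(5x) + C₂sin(5x)).


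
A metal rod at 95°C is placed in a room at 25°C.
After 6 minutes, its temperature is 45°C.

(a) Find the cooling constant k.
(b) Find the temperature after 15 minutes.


Newton's law: T(t) = T_a + (T₀ - T_a)e^(-kt).
(a) Use T(6) = 45: (45 - 25)/(95 - 25) = e^(-k·6), so k = -ln(0.286)/6 ≈ 0.2088.
(b) Apply k to t = 15: T(15) = 25 + (70)e^(-3.132) ≈ 28.1°C.


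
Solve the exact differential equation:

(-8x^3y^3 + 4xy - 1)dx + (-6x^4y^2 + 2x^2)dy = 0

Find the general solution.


Check exactness: ∂M/∂y = -24x^3y^2 + 4x and ∂N/∂x = -24x^3y^2 + 4x; equal, so the equation is exact.
Integrate M with respect to x (treating y as constant): ∫M dx = -2x^4y^3 + 2x^2y - x + h(y).
Differentiate w.r.t. y and set equal to N: all terms match, so h'(y) = 0 and h is a constant absorbed into C.
General solution: -2x^4y^3 + 2x^2y - x = C.


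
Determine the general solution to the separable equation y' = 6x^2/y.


Separate variables: y dy = 6x^2 dx.
Integrate both sides: y²/2 = 2x^3 + C₀.
Multiply by 2: y² = 4x^3 + C.


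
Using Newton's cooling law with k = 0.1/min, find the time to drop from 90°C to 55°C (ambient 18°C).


From T(t) = T_a + (T₀ - T_a)e^(-kt), set T(t) = 55:
(55 - 18) / (90 - 18) = e^(-0.1t), so t = -ln(0.514)/0.1 ≈ 6.7 minutes.


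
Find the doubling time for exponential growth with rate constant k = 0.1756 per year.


Exponential growth: P(t) = P₀ e^(0.1756t). Set P(t)/P₀ = 2: e^(0.1756t) = 2.
Solve: t = ln(2)/0.1756 ≈ 3.95 years.


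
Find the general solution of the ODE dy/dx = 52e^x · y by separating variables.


Separate variables: dy/y = 52e^x dx.
Integrate: ln|y| = 52e^x + C₀.
Exponentiate: y = Ce^(52e^x).


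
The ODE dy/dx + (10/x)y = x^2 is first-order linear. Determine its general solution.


P(x) = 10/x ⇒ μ = x^10.
(x^10 y)' = x^12 ⇒ x^10 y = x^13/(13) + C.
Solve for y: y = (1/13)x^3 + C/x^10.


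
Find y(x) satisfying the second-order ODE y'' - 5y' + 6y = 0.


Characteristic equation: r² - 5r + 6 = 0.
Factor: (r - 2)(r - 3) = 0 ⇒ r = 2, 3 (distinct real).
General solution: y = C₁e^(2x) + C₂e^(3x).


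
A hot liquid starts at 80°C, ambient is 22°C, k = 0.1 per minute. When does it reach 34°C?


From T(t) = T_a + (T₀ - T_a)e^(-kt), set T(t) = 34:
(34 - 22) / (80 - 22) = e^(-0.1t), so t = -ln(0.207)/0.1 ≈ 15.8 minutes.


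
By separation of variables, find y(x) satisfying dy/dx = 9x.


Integrate both sides with respect to x: y = ∫ 9x dx = (9/2)x^2 + C.


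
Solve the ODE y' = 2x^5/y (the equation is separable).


Separate variables: y dy = 2x^5 dx.
Integrate both sides: y²/2 = (1/3)x^6 + C₀.
Multiply by 2: y² = (2/3)x^6 + C.


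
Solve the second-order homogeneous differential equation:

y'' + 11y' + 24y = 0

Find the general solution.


Characteristic equation: r² + 11r + 24 = 0.
Factor: (r + 3)(r + 8) = 0 ⇒ r = -3, -8 (distinct real).
General solution: y = C₁e^(-3x) + C₂e^(-8x).


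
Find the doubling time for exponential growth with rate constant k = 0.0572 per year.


Exponential growth: P(t) = P₀ e^(0.0572t). Set P(t)/P₀ = 2: e^(0.0572t) = 2.
Solve: t = ln(2)/0.0572 ≈ 12.12 years.


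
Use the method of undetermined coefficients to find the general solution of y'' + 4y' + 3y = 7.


Characteristic roots of r² + 4r + 3 = 0 are -1, -3.
y_h = C₁e^(-x) + C₂e^(-3x).
Constant forcing; try y_p = A. Then 3A = 7 ⇒ A = 7/3.
General solution: y = C₁e^(-x) + C₂e^(-3x) + 7/3.


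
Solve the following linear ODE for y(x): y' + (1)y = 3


P(x) = 1, Q(x) = 3; integrating factor μ = e^(x).
(μ y)' = 3e^(x) ⇒ μ y = 3e^(x) + C.
Divide by μ: y = 3 + Ce^(-x).


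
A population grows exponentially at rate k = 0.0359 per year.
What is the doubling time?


Exponential growth: P(t) = P₀ e^(0.0359t). Set P(t)/P₀ = 2: e^(0.0359t) = 2.
Solve: t = ln(2)/0.0359 ≈ 19.31 years.


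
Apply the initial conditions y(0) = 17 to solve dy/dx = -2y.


General solution of y' = -2y is y = Ce^(-2x).
Apply y(0) = 17: C = 17.
Particular solution: y = 17e^(-2x).


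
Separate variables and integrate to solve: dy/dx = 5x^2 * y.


Separate variables: dy/y = 5x^2 dx.
Integrate: ln|y| = (5/3)x^3 + C₀.
Exponentiate: y = Ce^((5/3)x^3).


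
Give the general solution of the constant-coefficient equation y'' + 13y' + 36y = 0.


Characteristic equation: r² + 13r + 36 = 0.
Factor: (r + 9)(r + 4) = 0 ⇒ r = -9, -4 (distinct real).
General solution: y = C₁e^(-9x) + C₂e^(-4x).


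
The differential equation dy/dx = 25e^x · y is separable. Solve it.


Separate variables: dy/y = 25e^x dx.
Integrate: ln|y| = 25e^x + C₀.
Exponentiate: y = Ce^(25e^x).


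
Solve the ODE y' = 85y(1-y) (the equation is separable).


Separate: dy/[y(1-y)] = 85 dx.
Partial fractions: 1/[y(1-y)] = 1/y + 1/(1-y).
Integrate: ln|y/(1-y)| = 85x + C₀.
Solve for y: y = 1/(1 + Ce^(-85x)).


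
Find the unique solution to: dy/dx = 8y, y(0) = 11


General solution of y' = 8y is y = Ce^(8x).
Apply y(0) = 11: C = 11.
Particular solution: y = 11e^(8x).


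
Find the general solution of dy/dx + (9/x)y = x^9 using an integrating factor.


P(x) = 9/x ⇒ μ = x^9.
(x^9 y)' = x^9·x^9 = x^18.
Integrate: x^9 y = x^19/(19) + C.
Solve for y: y = (1/19)x^10 + C/x^9.


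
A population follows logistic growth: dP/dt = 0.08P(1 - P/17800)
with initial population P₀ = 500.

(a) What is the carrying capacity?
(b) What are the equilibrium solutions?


Logistic ODE dP/dt = 0.08P(1 - P/17800) has equilibria where dP/dt = 0, i.e. P = 0 or P = 17800.
The coefficient (1 - P/K) = 0 when P = K, identifying K = 17800 as the carrying capacity.
(a) K = 17800; (b) equilibria P = 0 and P = 17800.


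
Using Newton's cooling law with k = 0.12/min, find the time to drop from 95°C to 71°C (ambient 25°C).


From T(t) = T_a + (T₀ - T_a)e^(-kt), set T(t) = 71:
(71 - 25) / (95 - 25) = e^(-0.12t), so t = -ln(0.657)/0.12 ≈ 3.5 minutes.


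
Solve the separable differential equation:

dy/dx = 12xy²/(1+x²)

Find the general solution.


Separate: dy/y² = 12x/(1+x²) dx.
Integrate LHS: ∫ dy/y² = -1/y.
Integrate RHS via u = 1+x²: 6ln(1+x²) + C.
Result: -1/y = 6ln(1+x²) + C.


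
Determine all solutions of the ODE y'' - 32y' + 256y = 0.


Characteristic equation: r² - 32r + 256 = 0, i.e. (r - 16)² = 0.
Repeated root r = 16; include an x factor for the second linearly independent solution.
General solution: y = (C₁ + C₂x)e^(16x).


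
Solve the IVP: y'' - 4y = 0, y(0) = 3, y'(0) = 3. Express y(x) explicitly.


Characteristic roots of r² - 4 = 0 are -2, 2.
General solution y = c₁ e^(-2x) + c₂ e^(2x).
Apply y(0) = 3: c₁ + c₂ = 3. Apply y'(0) = 3: -2 c₁ + 2 c₂ = 3.
Solve: c₁ = 3/4, c₂ = 9/4.
Particular solution: y = (3/4)e^(-2x) + (9/4)e^(2x).


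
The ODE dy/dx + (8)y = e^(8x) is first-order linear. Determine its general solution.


P(x) = 8 ⇒ μ = e^(8x).
(μ y)' = e^(16x) ⇒ μ y = (1/16)e^(16x) + C.
Divide by μ: y = (1/16)e^(8x) + Ce^(-8x).


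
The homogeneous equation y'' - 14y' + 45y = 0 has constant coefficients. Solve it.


Characteristic equation: r² - 14r + 45 = 0.
Factor: (r - 9)(r - 5) = 0 ⇒ r = 9, 5 (distinct real).
General solution: y = C₁e^(9x) + C₂e^(5x).


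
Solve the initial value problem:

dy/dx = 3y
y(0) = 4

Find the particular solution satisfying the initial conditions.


General solution of y' = 3y is y = Ce^(3x).
Apply y(0) = 4: C = 4.
Particular solution: y = 4e^(3x).


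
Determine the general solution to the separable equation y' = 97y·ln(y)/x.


Separate: dy/[y ln(y)] = 97 dx/x.
Substitute u = ln(y): du/u = 97 dx/x.
Integrate: ln|ln(y)| = 97ln|x| + C₀, hence ln(y) = C·x^97.


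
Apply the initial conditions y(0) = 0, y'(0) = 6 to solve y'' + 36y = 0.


Characteristic roots of r² + 36 = 0 are ±6i, so y = C₁cos(6x) + C₂sin(6x).
Apply y(0) = 0: C₁ = 0. Differentiate and apply y'(0) = 6: 6·C₂ = 6, so C₂ = 1.
Particular solution: y = sin(6x).


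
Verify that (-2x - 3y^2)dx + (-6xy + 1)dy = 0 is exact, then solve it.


Check exactness: ∂M/∂y = -6y and ∂N/∂x = -6y; equal, so the equation is exact.
Integrate M with respect to x (treating y as constant): ∫M dx = -x^2 - 3xy^2 + h(y).
Differentiate w.r.t. y and set equal to N: the x-dependent terms already match, leaving h'(y) = 1. Integrate: h(y) = y.
So F(x,y) = -x^2 - 3xy^2 + y.
General solution: -x^2 - 3xy^2 + y = C.


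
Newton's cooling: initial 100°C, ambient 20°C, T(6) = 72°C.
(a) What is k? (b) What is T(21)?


Newton's law: T(t) = T_a + (T₀ - T_a)e^(-kt).
(a) Use T(6) = 72: (72 - 20)/(100 - 20) = e^(-k·6), so k = -ln(0.650)/6 ≈ 0.0718.
(b) Apply k to t = 21: T(21) = 20 + (80)e^(-1.508) ≈ 37.7°C.


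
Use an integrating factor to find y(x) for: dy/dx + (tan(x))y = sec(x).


P(x) = tan(x) ⇒ μ = e^(∫tan(x)dx) = sec(x).
(sec(x) y)' = sec²(x) ⇒ sec(x) y = tan(x) + C.
Multiply by cos(x): y = sin(x) + C·cos(x).


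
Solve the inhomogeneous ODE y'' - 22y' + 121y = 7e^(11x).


Characteristic polynomial (r - 11)² = 0; repeated root r = 11.
y_h = (C₁ + C₂x)e^(11x). Forcing matches the repeated root (resonance), so try y_p = Ax² e^(11x).
Substitute and solve for A: 2A = 7, so A = 7/2.
General solution: y = (C₁ + C₂x + (7/2)x²)e^(11x).


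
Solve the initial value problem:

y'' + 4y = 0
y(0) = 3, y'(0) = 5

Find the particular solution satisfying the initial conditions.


Characteristic roots of r² + 4 = 0 are ±2i, so y = C₁cos(2x) + C₂sin(2x).
Apply y(0) = 3: C₁ = 3. Differentiate and apply y'(0) = 5: 2·C₂ = 5, so C₂ = 5/2.
Particular solution: y = 3cos(2x) + (5/2)sin(2x).


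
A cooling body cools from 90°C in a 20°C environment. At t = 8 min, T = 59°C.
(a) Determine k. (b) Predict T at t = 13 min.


Newton's law: T(t) = T_a + (T₀ - T_a)e^(-kt).
(a) Use T(8) = 59: (59 - 20)/(90 - 20) = e^(-k·8), so k = -ln(0.557)/8 ≈ 0.0731.
(b) Apply k to t = 13: T(13) = 20 + (70)e^(-0.951) ≈ 47.1°C.


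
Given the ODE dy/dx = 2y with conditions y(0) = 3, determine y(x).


General solution of y' = 2y is y = Ce^(2x).
Apply y(0) = 3: C = 3.
Particular solution: y = 3e^(2x).


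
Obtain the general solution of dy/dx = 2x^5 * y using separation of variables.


Separate variables: dy/y = 2x^5 dx.
Integrate: ln|y| = (1/3)x^6 + C₀.
Exponentiate: y = Ce^((1/3)x^6).


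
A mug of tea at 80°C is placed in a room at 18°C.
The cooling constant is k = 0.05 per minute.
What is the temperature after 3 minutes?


Newton's law: dT/dt = -k(T - T_a) has solution T(t) = T_a + (T₀ - T_a)e^(-kt).
Plug in T_a = 18, T₀ = 80, k = 0.05, t = 3: T(3) = 18 + (62)e^(-0.15) ≈ 71.4°C.


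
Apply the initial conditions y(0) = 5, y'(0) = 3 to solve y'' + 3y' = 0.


Characteristic roots of r² + 3r = 0 are -3, 0.
General solution y = c₁ e^(-3x) + c₂.
Apply y(0) = 5: c₁ + c₂ = 5. Apply y'(0) = 3: -3 c₁ + 0 c₂ = 3.
Solve: c₁ = -1, c₂ = 6.
Particular solution: y = -e^(-3x) + 6.


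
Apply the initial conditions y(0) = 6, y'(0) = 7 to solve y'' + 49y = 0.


Characteristic roots of r² + 49 = 0 are ±7i, so y = C₁cos(7x) + C₂sin(7x).
Apply y(0) = 6: C₁ = 6. Differentiate and apply y'(0) = 7: 7·C₂ = 7, so C₂ = 1.
Particular solution: y = 6cos(7x) + sin(7x).


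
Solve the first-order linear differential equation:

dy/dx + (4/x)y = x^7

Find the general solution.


P(x) = 4/x ⇒ μ = x^4.
(x^4 y)' = x^4·x^7 = x^11.
Integrate: x^4 y = x^12/(12) + C.
Solve for y: y = (1/12)x^8 + C/x^4.


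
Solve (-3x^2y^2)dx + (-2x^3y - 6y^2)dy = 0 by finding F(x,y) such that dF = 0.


Check exactness: ∂M/∂y = -6x^2y and ∂N/∂x = -6x^2y; equal, so the equation is exact.
Integrate M with respect to x (treating y as constant): ∫M dx = -x^3y^2 + h(y).
Differentiate w.r.t. y and set equal to N: the x-dependent terms already match, leaving h'(y) = -6y^2. Integrate: h(y) = -2y^3.
So F(x,y) = -x^3y^2 - 2y^3.
General solution: -x^3y^2 - 2y^3 = C.


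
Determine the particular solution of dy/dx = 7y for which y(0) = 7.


General solution of y' = 7y is y = Ce^(7x).
Apply y(0) = 7: C = 7.
Particular solution: y = 7e^(7x).


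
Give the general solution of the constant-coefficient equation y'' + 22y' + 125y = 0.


Characteristic equation: r² + 22r + 125 = 0.
Discriminant is negative; roots r = -11 ± 2i (complex conjugate pair).
General solution uses e^(α x)(C₁ cos(β x) + C₂ sin(β x)): y = e^(-11x)(C₁cos(2x) + C₂sin(2x)).


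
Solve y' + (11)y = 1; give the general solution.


P(x) = 11, Q(x) = 1; integrating factor μ = e^(11x).
(μ y)' = e^(11x) ⇒ μ y = (1/11)e^(11x) + C.
Divide by μ: y = 1/11 + Ce^(-11x).


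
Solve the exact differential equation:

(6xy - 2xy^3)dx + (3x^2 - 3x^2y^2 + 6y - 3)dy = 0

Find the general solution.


Check exactness: ∂M/∂y = 6x - 6xy^2 and ∂N/∂x = 6x - 6xy^2; equal, so the equation is exact.
Integrate M with respect to x (treating y as constant): ∫M dx = 3x^2y - x^2y^3 + h(y).
Differentiate w.r.t. y and set equal to N: the x-dependent terms already match, leaving h'(y) = 6y - 3. Integrate: h(y) = 3y^2 - 3y.
So F(x,y) = 3x^2y - x^2y^3 + 3y^2 - 3y.
General solution: 3x^2y - x^2y^3 + 3y^2 - 3y = C.


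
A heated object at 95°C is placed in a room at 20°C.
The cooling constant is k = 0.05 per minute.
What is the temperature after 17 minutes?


Newton's law: dT/dt = -k(T - T_a) has solution T(t) = T_a + (T₀ - T_a)e^(-kt).
Plug in T_a = 20, T₀ = 95, k = 0.05, t = 17: T(17) = 20 + (75)e^(-0.85) ≈ 52.1°C.


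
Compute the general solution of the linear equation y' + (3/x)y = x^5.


P(x) = 3/x ⇒ μ = x^3.
(x^3 y)' = x^3·x^5 = x^8.
Integrate: x^3 y = x^9/(9) + C.
Solve for y: y = (1/9)x^6 + C/x^3.


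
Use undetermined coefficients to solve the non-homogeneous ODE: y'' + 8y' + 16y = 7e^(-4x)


Characteristic polynomial (r + 4)² = 0; repeated root r = -4.
y_h = (C₁ + C₂x)e^(-4x). Forcing matches the repeated root (resonance), so try y_p = Ax² e^(-4x).
Substitute and solve for A: 2A = 7, so A = 7/2.
General solution: y = (C₁ + C₂x + (7/2)x²)e^(-4x).


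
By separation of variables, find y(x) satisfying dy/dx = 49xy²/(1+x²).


Separate: dy/y² = 49x/(1+x²) dx.
Integrate LHS: ∫ dy/y² = -1/y.
Integrate RHS via u = 1+x²: (49/2)ln(1+x²) + C.
Result: -1/y = (49/2)ln(1+x²) + C.


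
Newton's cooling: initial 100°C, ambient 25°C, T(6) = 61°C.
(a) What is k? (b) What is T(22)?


Newton's law: T(t) = T_a + (T₀ - T_a)e^(-kt).
(a) Use T(6) = 61: (61 - 25)/(100 - 25) = e^(-k·6), so k = -ln(0.480)/6 ≈ 0.1223.
(b) Apply k to t = 22: T(22) = 25 + (75)e^(-2.691) ≈ 30.1°C.


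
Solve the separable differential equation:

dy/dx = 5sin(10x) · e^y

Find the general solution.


Separate: e^(-y) dy = 5sin(10x) dx.
Integrate: -e^(-y) = -(1/2)cos(10x) + C₀.
Rearrange: e^(-y) = (1/2)cos(10x) + C.


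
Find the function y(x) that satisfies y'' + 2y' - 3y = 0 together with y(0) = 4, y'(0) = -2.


Characteristic roots of r² + 2r - 3 = 0 are -3, 1.
General solution y = c₁ e^(-3x) + c₂ e^(x).
Apply y(0) = 4: c₁ + c₂ = 4. Apply y'(0) = -2: -3 c₁ + 1 c₂ = -2.
Solve: c₁ = 3/2, c₂ = 5/2.
Particular solution: y = (3/2)e^(-3x) + (5/2)e^(x).


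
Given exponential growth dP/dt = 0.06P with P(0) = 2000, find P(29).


The ODE dP/dt = 0.06P has solution P(t) = P(0)e^(0.06t).
Substitute P(0) = 2000 and t = 29: P(29) = 2000 e^(1.74) ≈ 11395.


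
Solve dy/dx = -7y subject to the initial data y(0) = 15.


General solution of y' = -7y is y = Ce^(-7x).
Apply y(0) = 15: C = 15.
Particular solution: y = 15e^(-7x).


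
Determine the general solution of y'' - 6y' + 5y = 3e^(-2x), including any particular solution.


Characteristic roots of r² - 6r + 5 = 0 are 5, 1.
y_h = C₁e^(5x) + C₂e^(x).
Forcing exponent -2 is not a characteristic root; try y_p = Ae^(-2x).
Substitute: A·(4 + (-6)·-2 + (5)) = A·21 = 3, so A = 1/7.
General solution: y = C₁e^(5x) + C₂e^(x) + (1/7)e^(-2x).


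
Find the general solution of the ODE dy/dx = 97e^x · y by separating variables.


Separate variables: dy/y = 97e^x dx.
Integrate: ln|y| = 97e^x + C₀.
Exponentiate: y = Ce^(97e^x).


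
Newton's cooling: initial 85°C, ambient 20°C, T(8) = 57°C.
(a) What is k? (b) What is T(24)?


Newton's law: T(t) = T_a + (T₀ - T_a)e^(-kt).
(a) Use T(8) = 57: (57 - 20)/(85 - 20) = e^(-k·8), so k = -ln(0.569)/8 ≈ 0.0704.
(b) Apply k to t = 24: T(24) = 20 + (65)e^(-1.690) ≈ 32.0°C.


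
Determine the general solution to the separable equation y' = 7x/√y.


Separate: √y dy = 7x dx.
Integrate: (2/3)y^(3/2) = (7/2)x² + C.


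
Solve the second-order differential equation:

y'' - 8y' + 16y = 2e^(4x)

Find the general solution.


Characteristic polynomial (r - 4)² = 0; repeated root r = 4.
y_h = (C₁ + C₂x)e^(4x). Forcing matches the repeated root (resonance), so try y_p = Ax² e^(4x).
Substitute and solve for A: 2A = 2, so A = 1.
General solution: y = (C₁ + C₂x + x²)e^(4x).


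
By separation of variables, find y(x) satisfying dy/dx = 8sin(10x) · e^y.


Separate: e^(-y) dy = 8sin(10x) dx.
Integrate: -e^(-y) = -(4/5)cos(10x) + C₀.
Rearrange: e^(-y) = (4/5)cos(10x) + C.


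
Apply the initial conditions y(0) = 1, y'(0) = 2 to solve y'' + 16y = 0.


Characteristic roots of r² + 16 = 0 are ±4i, so y = C₁cos(4x) + C₂sin(4x).
Apply y(0) = 1: C₁ = 1. Differentiate and apply y'(0) = 2: 4·C₂ = 2, so C₂ = 1/2.
Particular solution: y = cos(4x) + (1/2)sin(4x).


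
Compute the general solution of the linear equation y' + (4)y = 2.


P(x) = 4, Q(x) = 2; integrating factor μ = e^(4x).
(μ y)' = 2e^(4x) ⇒ μ y = (1/2)e^(4x) + C.
Divide by μ: y = 1/2 + Ce^(-4x).


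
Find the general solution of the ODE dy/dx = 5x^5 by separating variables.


Integrate both sides with respect to x: y = ∫ 5x^5 dx = (5/6)x^6 + C.


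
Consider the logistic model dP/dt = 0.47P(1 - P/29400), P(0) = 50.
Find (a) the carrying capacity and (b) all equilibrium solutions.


Logistic ODE dP/dt = 0.47P(1 - P/29400) has equilibria where dP/dt = 0, i.e. P = 0 or P = 29400.
The coefficient (1 - P/K) = 0 when P = K, identifying K = 29400 as the carrying capacity.
(a) K = 29400; (b) equilibria P = 0 and P = 29400.


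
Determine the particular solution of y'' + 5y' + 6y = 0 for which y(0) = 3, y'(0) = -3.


Characteristic roots of r² + 5r + 6 = 0 are -2, -3.
General solution y = c₁ e^(-2x) + c₂ e^(-3x).
Apply y(0) = 3: c₁ + c₂ = 3. Apply y'(0) = -3: -2 c₁ - 3 c₂ = -3.
Solve: c₁ = 6, c₂ = -3.
Particular solution: y = 6e^(-2x) - 3e^(-3x).


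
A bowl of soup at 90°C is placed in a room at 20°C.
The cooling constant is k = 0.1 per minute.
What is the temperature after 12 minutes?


Newton's law: dT/dt = -k(T - T_a) has solution T(t) = T_a + (T₀ - T_a)e^(-kt).
Plug in T_a = 20, T₀ = 90, k = 0.1, t = 12: T(12) = 20 + (70)e^(-1.20) ≈ 41.1°C.


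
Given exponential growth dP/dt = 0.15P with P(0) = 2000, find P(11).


The ODE dP/dt = 0.15P has solution P(t) = P(0)e^(0.15t).
Substitute P(0) = 2000 and t = 11: P(11) = 2000 e^(1.65) ≈ 10414.


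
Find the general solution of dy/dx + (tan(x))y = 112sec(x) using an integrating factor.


P(x) = tan(x) ⇒ μ = e^(∫tan(x)dx) = sec(x).
(sec(x) y)' = 112sec²(x) ⇒ sec(x) y = 112tan(x) + C.
Multiply by cos(x): y = 112sin(x) + C·cos(x).


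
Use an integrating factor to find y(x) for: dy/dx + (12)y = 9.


P(x) = 12, Q(x) = 9; integrating factor μ = e^(12x).
(μ y)' = 9e^(12x) ⇒ μ y = (3/4)e^(12x) + C.
Divide by μ: y = 3/4 + Ce^(-12x).


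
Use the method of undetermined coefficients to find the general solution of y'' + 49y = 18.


Homogeneous part: r² + 49 = 0 ⇒ r = ±7i, so y_h = C₁cos(7x) + C₂sin(7x).
Try constant y_p = A; plug in: 49A = 18 ⇒ A = 18/49.
General solution: y = C₁cos(7x) + C₂sin(7x) + 18/49.


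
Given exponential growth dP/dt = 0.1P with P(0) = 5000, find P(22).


The ODE dP/dt = 0.1P has solution P(t) = P(0)e^(0.1t).
Substitute P(0) = 5000 and t = 22: P(22) = 5000 e^(2.20) ≈ 45125.


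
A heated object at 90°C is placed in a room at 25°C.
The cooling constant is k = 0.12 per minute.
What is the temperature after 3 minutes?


Newton's law: dT/dt = -k(T - T_a) has solution T(t) = T_a + (T₀ - T_a)e^(-kt).
Plug in T_a = 25, T₀ = 90, k = 0.12, t = 3: T(3) = 25 + (65)e^(-0.36) ≈ 70.3°C.


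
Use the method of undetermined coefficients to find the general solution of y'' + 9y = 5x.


Homogeneous: r² + 9 = 0 ⇒ r = ±3i, y_h = C₁cos(3x) + C₂sin(3x).
Polynomial forcing; try y_p = Ax + B. Then y_p'' + 9 y_p = 9(Ax + B) = 5x, so B = 0 and A = 5/9.
General solution: y = C₁cos(3x) + C₂sin(3x) + (5/9)x.


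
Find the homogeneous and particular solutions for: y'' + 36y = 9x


Homogeneous: r² + 36 = 0 ⇒ r = ±6i, y_h = C₁cos(6x) + C₂sin(6x).
Polynomial forcing; try y_p = Ax + B. Then y_p'' + 36 y_p = 36(Ax + B) = 9x, so B = 0 and A = 1/4.
General solution: y = C₁cos(6x) + C₂sin(6x) + (1/4)x.


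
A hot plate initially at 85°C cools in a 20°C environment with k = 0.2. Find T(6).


Newton's law: dT/dt = -k(T - T_a) has solution T(t) = T_a + (T₀ - T_a)e^(-kt).
Plug in T_a = 20, T₀ = 85, k = 0.2, t = 6: T(6) = 20 + (65)e^(-1.20) ≈ 39.6°C.


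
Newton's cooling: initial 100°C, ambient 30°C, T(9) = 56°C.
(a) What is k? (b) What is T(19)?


Newton's law: T(t) = T_a + (T₀ - T_a)e^(-kt).
(a) Use T(9) = 56: (56 - 30)/(100 - 30) = e^(-k·9), so k = -ln(0.371)/9 ≈ 0.1100.
(b) Apply k to t = 19: T(19) = 30 + (70)e^(-2.091) ≈ 38.7°C.
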